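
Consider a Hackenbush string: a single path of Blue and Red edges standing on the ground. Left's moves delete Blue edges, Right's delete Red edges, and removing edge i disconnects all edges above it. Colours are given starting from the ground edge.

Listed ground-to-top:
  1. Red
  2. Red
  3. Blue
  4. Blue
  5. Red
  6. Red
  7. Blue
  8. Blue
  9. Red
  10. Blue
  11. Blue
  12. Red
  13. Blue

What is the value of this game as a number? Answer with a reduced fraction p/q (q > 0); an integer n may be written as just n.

-2853/2048

R: Left {  }, Right { 0 } = simplest -1
RR: Left {  }, Right { -1, 0 } = simplest -2
RRB: Left { -2 }, Right { -1, 0 } = simplest -3/2
RRBB: Left { -2, -3/2 }, Right { -1, 0 } = simplest -5/4
RRBBR: Left { -2, -3/2 }, Right { -5/4, -1, 0 } = simplest -11/8
RRBBRR: Left { -2, -3/2 }, Right { -11/8, -5/4, -1, 0 } = simplest -23/16
RRBBRRB: Left { -2, -3/2, -23/16 }, Right { -11/8, -5/4, -1, 0 } = simplest -45/32
RRBBRRBB: Left { -2, -3/2, -23/16, -45/32 }, Right { -11/8, -5/4, -1, 0 } = simplest -89/64
RRBBRRBBR: Left { -2, -3/2, -23/16, -45/32 }, Right { -89/64, -11/8, -5/4, -1, 0 } = simplest -179/128
RRBBRRBBRB: Left { -2, -3/2, -23/16, -45/32, -179/128 }, Right { -89/64, -11/8, -5/4, -1, 0 } = simplest -357/256
RRBBRRBBRBB: Left { -2, -3/2, -23/16, -45/32, -179/128, -357/256 }, Right { -89/64, -11/8, -5/4, -1, 0 } = simplest -713/512
RRBBRRBBRBBR: Left { -2, -3/2, -23/16, -45/32, -179/128, -357/256 }, Right { -713/512, -89/64, -11/8, -5/4, -1, 0 } = simplest -1427/1024
RRBBRRBBRBBRB: Left { -2, -3/2, -23/16, -45/32, -179/128, -357/256, -1427/1024 }, Right { -713/512, -89/64, -11/8, -5/4, -1, 0 } = simplest -2853/2048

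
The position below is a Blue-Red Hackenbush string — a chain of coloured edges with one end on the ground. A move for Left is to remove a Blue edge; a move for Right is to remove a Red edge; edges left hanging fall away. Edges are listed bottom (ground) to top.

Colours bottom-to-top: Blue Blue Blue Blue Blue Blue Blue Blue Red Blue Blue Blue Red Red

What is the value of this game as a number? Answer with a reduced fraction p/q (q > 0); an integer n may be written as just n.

505/64

Prefix values for Blue Blue Blue Blue Blue Blue Blue Blue Red Blue Blue Blue Red Red via {L|R} + simplicity:
edge 1 of 14 (Blue): { 0 | none } so 1
edge 2 of 14 (Blue): { 0; 1 | none } so 2
edge 3 of 14 (Blue): { 0; 1; 2 | none } so 3
edge 4 of 14 (Blue): { 0; 1; 2; 3 | none } so 4
edge 5 of 14 (Blue): { 0; 1; 2; 3; 4 | none } so 5
edge 6 of 14 (Blue): { 0; 1; 2; 3; 4; 5 | none } so 6
edge 7 of 14 (Blue): { 0; 1; 2; 3; 4; 5; 6 | none } so 7
edge 8 of 14 (Blue): { 0; 1; 2; 3; 4; 5; 6; 7 | none } so 8
edge 9 of 14 (Red): { 0; 1; 2; 3; 4; 5; 6; 7 | 8 } so 15/2
edge 10 of 14 (Blue): { 0; 1; 2; 3; 4; 5; 6; 7; 15/2 | 8 } so 31/4
edge 11 of 14 (Blue): { 0; 1; 2; 3; 4; 5; 6; 7; 15/2; 31/4 | 8 } so 63/8
edge 12 of 14 (Blue): { 0; 1; 2; 3; 4; 5; 6; 7; 15/2; 31/4; 63/8 | 8 } so 127/16
edge 13 of 14 (Red): { 0; 1; 2; 3; 4; 5; 6; 7; 15/2; 31/4; 63/8 | 127/16; 8 } so 253/32
edge 14 of 14 (Red): { 0; 1; 2; 3; 4; 5; 6; 7; 15/2; 31/4; 63/8 | 253/32; 127/16; 8 } so 505/64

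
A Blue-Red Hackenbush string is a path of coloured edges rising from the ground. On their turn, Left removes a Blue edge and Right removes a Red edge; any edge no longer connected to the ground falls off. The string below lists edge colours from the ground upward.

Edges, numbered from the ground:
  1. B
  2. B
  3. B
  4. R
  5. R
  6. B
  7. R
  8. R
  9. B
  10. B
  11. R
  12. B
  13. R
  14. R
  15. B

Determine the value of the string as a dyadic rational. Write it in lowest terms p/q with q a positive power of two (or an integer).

Prefix values for B B B R R B R R B B R B R R B via {L|R} + simplicity:
edge 1 of 15 (B): { 0 | ∅ } gives 1
edge 2 of 15 (B): { 0 1 | ∅ } gives 2
edge 3 of 15 (B): { 0 1 2 | ∅ } gives 3
edge 4 of 15 (R): { 0 1 2 | 3 } gives 5/2
edge 5 of 15 (R): { 0 1 2 | 5/2 3 } gives 9/4
edge 6 of 15 (B): { 0 1 2 9/4 | 5/2 3 } gives 19/8
edge 7 of 15 (R): { 0 1 2 9/4 | 19/8 5/2 3 } gives 37/16
edge 8 of 15 (R): { 0 1 2 9/4 | 37/16 19/8 5/2 3 } gives 73/32
edge 9 of 15 (B): { 0 1 2 9/4 73/32 | 37/16 19/8 5/2 3 } gives 147/64
edge 10 of 15 (B): { 0 1 2 9/4 73/32 147/64 | 37/16 19/8 5/2 3 } gives 295/128
edge 11 of 15 (R): { 0 1 2 9/4 73/32 147/64 | 295/128 37/16 19/8 5/2 3 } gives 589/256
edge 12 of 15 (B): { 0 1 2 9/4 73/32 147/64 589/256 | 295/128 37/16 19/8 5/2 3 } gives 1179/512
edge 13 of 15 (R): { 0 1 2 9/4 73/32 147/64 589/256 | 1179/512 295/128 37/16 19/8 5/2 3 } gives 2357/1024
edge 14 of 15 (R): { 0 1 2 9/4 73/32 147/64 589/256 | 2357/1024 1179/512 295/128 37/16 19/8 5/2 3 } gives 4713/2048
edge 15 of 15 (B): { 0 1 2 9/4 73/32 147/64 589/256 4713/2048 | 2357/1024 1179/512 295/128 37/16 19/8 5/2 3 } gives 9427/4096

9427/4096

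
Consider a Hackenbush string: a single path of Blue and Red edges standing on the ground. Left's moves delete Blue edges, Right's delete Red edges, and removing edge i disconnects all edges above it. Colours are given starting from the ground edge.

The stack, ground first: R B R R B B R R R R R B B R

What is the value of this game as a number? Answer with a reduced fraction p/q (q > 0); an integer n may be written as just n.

R: Left { · }, Right { 0 } gives simplest -1
RB: Left { -1 }, Right { 0 } gives simplest -1/2
RBR: Left { -1 }, Right { -1/2,0 } gives simplest -3/4
RBRR: Left { -1 }, Right { -3/4,-1/2,0 } gives simplest -7/8
RBRRB: Left { -1,-7/8 }, Right { -3/4,-1/2,0 } gives simplest -13/16
RBRRBB: Left { -1,-7/8,-13/16 }, Right { -3/4,-1/2,0 } gives simplest -25/32
RBRRBBR: Left { -1,-7/8,-13/16 }, Right { -25/32,-3/4,-1/2,0 } gives simplest -51/64
RBRRBBRR: Left { -1,-7/8,-13/16 }, Right { -51/64,-25/32,-3/4,-1/2,0 } gives simplest -103/128
RBRRBBRRR: Left { -1,-7/8,-13/16 }, Right { -103/128,-51/64,-25/32,-3/4,-1/2,0 } gives simplest -207/256
RBRRBBRRRR: Left { -1,-7/8,-13/16 }, Right { -207/256,-103/128,-51/64,-25/32,-3/4,-1/2,0 } gives simplest -415/512
RBRRBBRRRRR: Left { -1,-7/8,-13/16 }, Right { -415/512,-207/256,-103/128,-51/64,-25/32,-3/4,-1/2,0 } gives simplest -831/1024
RBRRBBRRRRRB: Left { -1,-7/8,-13/16,-831/1024 }, Right { -415/512,-207/256,-103/128,-51/64,-25/32,-3/4,-1/2,0 } gives simplest -1661/2048
RBRRBBRRRRRBB: Left { -1,-7/8,-13/16,-831/1024,-1661/2048 }, Right { -415/512,-207/256,-103/128,-51/64,-25/32,-3/4,-1/2,0 } gives simplest -3321/4096
RBRRBBRRRRRBBR: Left { -1,-7/8,-13/16,-831/1024,-1661/2048 }, Right { -3321/4096,-415/512,-207/256,-103/128,-51/64,-25/32,-3/4,-1/2,0 } gives simplest -6643/8192

-6643/8192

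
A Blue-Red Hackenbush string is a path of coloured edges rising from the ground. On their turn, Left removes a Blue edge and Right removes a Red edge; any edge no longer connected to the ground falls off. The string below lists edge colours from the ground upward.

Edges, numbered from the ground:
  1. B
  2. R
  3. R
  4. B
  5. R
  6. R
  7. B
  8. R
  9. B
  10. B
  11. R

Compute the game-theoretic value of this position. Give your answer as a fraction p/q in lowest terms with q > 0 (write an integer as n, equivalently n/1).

301/1024

1 of 11 · B · max L 0 · min R +∞ so 1
2 of 11 · BR · max L 0 · min R 1 so 1/2
3 of 11 · BRR · max L 0 · min R 1/2 so 1/4
4 of 11 · BRRB · max L 1/4 · min R 1/2 so 3/8
5 of 11 · BRRBR · max L 1/4 · min R 3/8 so 5/16
6 of 11 · BRRBRR · max L 1/4 · min R 5/16 so 9/32
7 of 11 · BRRBRRB · max L 9/32 · min R 5/16 so 19/64
8 of 11 · BRRBRRBR · max L 9/32 · min R 19/64 so 37/128
9 of 11 · BRRBRRBRB · max L 37/128 · min R 19/64 so 75/256
10 of 11 · BRRBRRBRBB · max L 75/256 · min R 19/64 so 151/512
11 of 11 · BRRBRRBRBBR · max L 75/256 · min R 151/512 so 301/1024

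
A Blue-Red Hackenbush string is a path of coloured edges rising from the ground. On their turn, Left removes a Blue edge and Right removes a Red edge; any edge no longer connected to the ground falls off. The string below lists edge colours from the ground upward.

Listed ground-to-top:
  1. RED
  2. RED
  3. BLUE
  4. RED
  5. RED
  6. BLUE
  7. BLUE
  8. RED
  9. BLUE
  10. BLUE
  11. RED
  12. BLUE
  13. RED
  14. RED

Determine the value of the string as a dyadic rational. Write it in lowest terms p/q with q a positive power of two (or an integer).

Build G(s[:k]) for k = 1..14, string s = RED RED BLUE RED RED BLUE BLUE RED BLUE BLUE RED BLUE RED RED.
step 1: add RED to get R; options L={  } R={ 0 } -> -1
step 2: add RED to get RR; options L={  } R={ -1,0 } -> -2
step 3: add BLUE to get RRB; options L={ -2 } R={ -1,0 } -> -3/2
step 4: add RED to get RRBR; options L={ -2 } R={ -3/2,-1,0 } -> -7/4
step 5: add RED to get RRBRR; options L={ -2 } R={ -7/4,-3/2,-1,0 } -> -15/8
step 6: add BLUE to get RRBRRB; options L={ -2,-15/8 } R={ -7/4,-3/2,-1,0 } -> -29/16
step 7: add BLUE to get RRBRRBB; options L={ -2,-15/8,-29/16 } R={ -7/4,-3/2,-1,0 } -> -57/32
step 8: add RED to get RRBRRBBR; options L={ -2,-15/8,-29/16 } R={ -57/32,-7/4,-3/2,-1,0 } -> -115/64
step 9: add BLUE to get RRBRRBBRB; options L={ -2,-15/8,-29/16,-115/64 } R={ -57/32,-7/4,-3/2,-1,0 } -> -229/128
step 10: add BLUE to get RRBRRBBRBB; options L={ -2,-15/8,-29/16,-115/64,-229/128 } R={ -57/32,-7/4,-3/2,-1,0 } -> -457/256
step 11: add RED to get RRBRRBBRBBR; options L={ -2,-15/8,-29/16,-115/64,-229/128 } R={ -457/256,-57/32,-7/4,-3/2,-1,0 } -> -915/512
step 12: add BLUE to get RRBRRBBRBBRB; options L={ -2,-15/8,-29/16,-115/64,-229/128,-915/512 } R={ -457/256,-57/32,-7/4,-3/2,-1,0 } -> -1829/1024
step 13: add RED to get RRBRRBBRBBRBR; options L={ -2,-15/8,-29/16,-115/64,-229/128,-915/512 } R={ -1829/1024,-457/256,-57/32,-7/4,-3/2,-1,0 } -> -3659/2048
step 14: add RED to get RRBRRBBRBBRBRR; options L={ -2,-15/8,-29/16,-115/64,-229/128,-915/512 } R={ -3659/2048,-1829/1024,-457/256,-57/32,-7/4,-3/2,-1,0 } -> -7319/4096

-7319/4096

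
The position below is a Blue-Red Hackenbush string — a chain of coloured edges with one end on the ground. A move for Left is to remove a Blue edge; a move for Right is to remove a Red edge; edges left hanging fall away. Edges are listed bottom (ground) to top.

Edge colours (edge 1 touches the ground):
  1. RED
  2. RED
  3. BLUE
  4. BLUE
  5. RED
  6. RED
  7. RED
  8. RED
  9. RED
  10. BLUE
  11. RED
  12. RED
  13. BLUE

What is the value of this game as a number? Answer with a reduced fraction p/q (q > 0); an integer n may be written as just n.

Recurse on prefixes of the 13-edge string RED RED BLUE BLUE RED RED RED RED RED BLUE RED RED BLUE:
edge 1 of 13 (RED): {  | 0 } -> -1
edge 2 of 13 (RED): {  | -1 0 } -> -2
edge 3 of 13 (BLUE): { -2 | -1 0 } -> -3/2
edge 4 of 13 (BLUE): { -2 -3/2 | -1 0 } -> -5/4
edge 5 of 13 (RED): { -2 -3/2 | -5/4 -1 0 } -> -11/8
edge 6 of 13 (RED): { -2 -3/2 | -11/8 -5/4 -1 0 } -> -23/16
edge 7 of 13 (RED): { -2 -3/2 | -23/16 -11/8 -5/4 -1 0 } -> -47/32
edge 8 of 13 (RED): { -2 -3/2 | -47/32 -23/16 -11/8 -5/4 -1 0 } -> -95/64
edge 9 of 13 (RED): { -2 -3/2 | -95/64 -47/32 -23/16 -11/8 -5/4 -1 0 } -> -191/128
edge 10 of 13 (BLUE): { -2 -3/2 -191/128 | -95/64 -47/32 -23/16 -11/8 -5/4 -1 0 } -> -381/256
edge 11 of 13 (RED): { -2 -3/2 -191/128 | -381/256 -95/64 -47/32 -23/16 -11/8 -5/4 -1 0 } -> -763/512
edge 12 of 13 (RED): { -2 -3/2 -191/128 | -763/512 -381/256 -95/64 -47/32 -23/16 -11/8 -5/4 -1 0 } -> -1527/1024
edge 13 of 13 (BLUE): { -2 -3/2 -191/128 -1527/1024 | -763/512 -381/256 -95/64 -47/32 -23/16 -11/8 -5/4 -1 0 } -> -3053/2048

-3053/2048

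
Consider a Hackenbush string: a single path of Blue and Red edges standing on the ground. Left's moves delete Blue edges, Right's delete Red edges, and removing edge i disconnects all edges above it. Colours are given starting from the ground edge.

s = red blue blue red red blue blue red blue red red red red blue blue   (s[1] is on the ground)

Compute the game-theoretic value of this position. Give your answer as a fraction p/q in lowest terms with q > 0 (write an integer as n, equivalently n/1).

G(r) = { none | 0 } → -1
G(rb) = { -1 | 0 } → -1/2
G(rbb) = { -1,-1/2 | 0 } → -1/4
G(rbbr) = { -1,-1/2 | -1/4,0 } → -3/8
G(rbbrr) = { -1,-1/2 | -3/8,-1/4,0 } → -7/16
G(rbbrrb) = { -1,-1/2,-7/16 | -3/8,-1/4,0 } → -13/32
G(rbbrrbb) = { -1,-1/2,-7/16,-13/32 | -3/8,-1/4,0 } → -25/64
G(rbbrrbbr) = { -1,-1/2,-7/16,-13/32 | -25/64,-3/8,-1/4,0 } → -51/128
G(rbbrrbbrb) = { -1,-1/2,-7/16,-13/32,-51/128 | -25/64,-3/8,-1/4,0 } → -101/256
G(rbbrrbbrbr) = { -1,-1/2,-7/16,-13/32,-51/128 | -101/256,-25/64,-3/8,-1/4,0 } → -203/512
G(rbbrrbbrbrr) = { -1,-1/2,-7/16,-13/32,-51/128 | -203/512,-101/256,-25/64,-3/8,-1/4,0 } → -407/1024
G(rbbrrbbrbrrr) = { -1,-1/2,-7/16,-13/32,-51/128 | -407/1024,-203/512,-101/256,-25/64,-3/8,-1/4,0 } → -815/2048
G(rbbrrbbrbrrrr) = { -1,-1/2,-7/16,-13/32,-51/128 | -815/2048,-407/1024,-203/512,-101/256,-25/64,-3/8,-1/4,0 } → -1631/4096
G(rbbrrbbrbrrrrb) = { -1,-1/2,-7/16,-13/32,-51/128,-1631/4096 | -815/2048,-407/1024,-203/512,-101/256,-25/64,-3/8,-1/4,0 } → -3261/8192
G(rbbrrbbrbrrrrbb) = { -1,-1/2,-7/16,-13/32,-51/128,-1631/4096,-3261/8192 | -815/2048,-407/1024,-203/512,-101/256,-25/64,-3/8,-1/4,0 } → -6521/16384

-6521/16384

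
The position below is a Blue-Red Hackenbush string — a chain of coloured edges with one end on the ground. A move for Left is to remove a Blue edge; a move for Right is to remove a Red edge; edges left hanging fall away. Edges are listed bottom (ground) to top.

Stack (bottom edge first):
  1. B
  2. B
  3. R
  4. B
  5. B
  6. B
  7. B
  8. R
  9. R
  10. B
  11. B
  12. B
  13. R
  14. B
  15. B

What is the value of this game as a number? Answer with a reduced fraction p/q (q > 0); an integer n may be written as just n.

15991/8192

Build value(s[:k]) for k = 1..15, string s = B B R B B B B R R B B B R B B.
step 1: add B to get B; options L={ 0 } R={  } → 1
step 2: add B to get BB; options L={ 0 1 } R={  } → 2
step 3: add R to get BBR; options L={ 0 1 } R={ 2 } → 3/2
step 4: add B to get BBRB; options L={ 0 1 3/2 } R={ 2 } → 7/4
step 5: add B to get BBRBB; options L={ 0 1 3/2 7/4 } R={ 2 } → 15/8
step 6: add B to get BBRBBB; options L={ 0 1 3/2 7/4 15/8 } R={ 2 } → 31/16
step 7: add B to get BBRBBBB; options L={ 0 1 3/2 7/4 15/8 31/16 } R={ 2 } → 63/32
step 8: add R to get BBRBBBBR; options L={ 0 1 3/2 7/4 15/8 31/16 } R={ 63/32 2 } → 125/64
step 9: add R to get BBRBBBBRR; options L={ 0 1 3/2 7/4 15/8 31/16 } R={ 125/64 63/32 2 } → 249/128
step 10: add B to get BBRBBBBRRB; options L={ 0 1 3/2 7/4 15/8 31/16 249/128 } R={ 125/64 63/32 2 } → 499/256
step 11: add B to get BBRBBBBRRBB; options L={ 0 1 3/2 7/4 15/8 31/16 249/128 499/256 } R={ 125/64 63/32 2 } → 999/512
step 12: add B to get BBRBBBBRRBBB; options L={ 0 1 3/2 7/4 15/8 31/16 249/128 499/256 999/512 } R={ 125/64 63/32 2 } → 1999/1024
step 13: add R to get BBRBBBBRRBBBR; options L={ 0 1 3/2 7/4 15/8 31/16 249/128 499/256 999/512 } R={ 1999/1024 125/64 63/32 2 } → 3997/2048
step 14: add B to get BBRBBBBRRBBBRB; options L={ 0 1 3/2 7/4 15/8 31/16 249/128 499/256 999/512 3997/2048 } R={ 1999/1024 125/64 63/32 2 } → 7995/4096
step 15: add B to get BBRBBBBRRBBBRBB; options L={ 0 1 3/2 7/4 15/8 31/16 249/128 499/256 999/512 3997/2048 7995/4096 } R={ 1999/1024 125/64 63/32 2 } → 15991/8192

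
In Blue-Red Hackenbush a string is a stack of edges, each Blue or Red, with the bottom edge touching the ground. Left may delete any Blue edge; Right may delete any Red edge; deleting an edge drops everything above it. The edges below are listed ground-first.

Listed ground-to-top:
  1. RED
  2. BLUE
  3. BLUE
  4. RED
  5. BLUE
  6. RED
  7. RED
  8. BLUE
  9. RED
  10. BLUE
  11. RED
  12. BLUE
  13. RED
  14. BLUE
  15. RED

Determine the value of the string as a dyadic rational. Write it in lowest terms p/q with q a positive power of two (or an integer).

Recurse on prefixes of the 15-edge string RED BLUE BLUE RED BLUE RED RED BLUE RED BLUE RED BLUE RED BLUE RED:
v_1 [R]  L=[—]  R=[0]  => -1
v_2 [RB]  L=[-1]  R=[0]  => -1/2
v_3 [RBB]  L=[-1, -1/2]  R=[0]  => -1/4
v_4 [RBBR]  L=[-1, -1/2]  R=[-1/4, 0]  => -3/8
v_5 [RBBRB]  L=[-1, -1/2, -3/8]  R=[-1/4, 0]  => -5/16
v_6 [RBBRBR]  L=[-1, -1/2, -3/8]  R=[-5/16, -1/4, 0]  => -11/32
v_7 [RBBRBRR]  L=[-1, -1/2, -3/8]  R=[-11/32, -5/16, -1/4, 0]  => -23/64
v_8 [RBBRBRRB]  L=[-1, -1/2, -3/8, -23/64]  R=[-11/32, -5/16, -1/4, 0]  => -45/128
v_9 [RBBRBRRBR]  L=[-1, -1/2, -3/8, -23/64]  R=[-45/128, -11/32, -5/16, -1/4, 0]  => -91/256
v_10 [RBBRBRRBRB]  L=[-1, -1/2, -3/8, -23/64, -91/256]  R=[-45/128, -11/32, -5/16, -1/4, 0]  => -181/512
v_11 [RBBRBRRBRBR]  L=[-1, -1/2, -3/8, -23/64, -91/256]  R=[-181/512, -45/128, -11/32, -5/16, -1/4, 0]  => -363/1024
v_12 [RBBRBRRBRBRB]  L=[-1, -1/2, -3/8, -23/64, -91/256, -363/1024]  R=[-181/512, -45/128, -11/32, -5/16, -1/4, 0]  => -725/2048
v_13 [RBBRBRRBRBRBR]  L=[-1, -1/2, -3/8, -23/64, -91/256, -363/1024]  R=[-725/2048, -181/512, -45/128, -11/32, -5/16, -1/4, 0]  => -1451/4096
v_14 [RBBRBRRBRBRBRB]  L=[-1, -1/2, -3/8, -23/64, -91/256, -363/1024, -1451/4096]  R=[-725/2048, -181/512, -45/128, -11/32, -5/16, -1/4, 0]  => -2901/8192
v_15 [RBBRBRRBRBRBRBR]  L=[-1, -1/2, -3/8, -23/64, -91/256, -363/1024, -1451/4096]  R=[-2901/8192, -725/2048, -181/512, -45/128, -11/32, -5/16, -1/4, 0]  => -5803/16384

-5803/16384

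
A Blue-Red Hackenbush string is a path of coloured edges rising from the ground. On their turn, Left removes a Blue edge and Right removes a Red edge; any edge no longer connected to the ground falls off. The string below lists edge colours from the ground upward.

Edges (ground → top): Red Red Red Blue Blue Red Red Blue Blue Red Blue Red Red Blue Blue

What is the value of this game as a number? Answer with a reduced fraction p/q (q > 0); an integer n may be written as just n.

-9817/4096

Recurse on prefixes of the 15-edge string Red Red Red Blue Blue Red Red Blue Blue Red Blue Red Red Blue Blue:
step 1: add Red to get R; options L={  } R={ 0 } = -1
step 2: add Red to get RR; options L={  } R={ -1 0 } = -2
step 3: add Red to get RRR; options L={  } R={ -2 -1 0 } = -3
step 4: add Blue to get RRRB; options L={ -3 } R={ -2 -1 0 } = -5/2
step 5: add Blue to get RRRBB; options L={ -3 -5/2 } R={ -2 -1 0 } = -9/4
step 6: add Red to get RRRBBR; options L={ -3 -5/2 } R={ -9/4 -2 -1 0 } = -19/8
step 7: add Red to get RRRBBRR; options L={ -3 -5/2 } R={ -19/8 -9/4 -2 -1 0 } = -39/16
step 8: add Blue to get RRRBBRRB; options L={ -3 -5/2 -39/16 } R={ -19/8 -9/4 -2 -1 0 } = -77/32
step 9: add Blue to get RRRBBRRBB; options L={ -3 -5/2 -39/16 -77/32 } R={ -19/8 -9/4 -2 -1 0 } = -153/64
step 10: add Red to get RRRBBRRBBR; options L={ -3 -5/2 -39/16 -77/32 } R={ -153/64 -19/8 -9/4 -2 -1 0 } = -307/128
step 11: add Blue to get RRRBBRRBBRB; options L={ -3 -5/2 -39/16 -77/32 -307/128 } R={ -153/64 -19/8 -9/4 -2 -1 0 } = -613/256
step 12: add Red to get RRRBBRRBBRBR; options L={ -3 -5/2 -39/16 -77/32 -307/128 } R={ -613/256 -153/64 -19/8 -9/4 -2 -1 0 } = -1227/512
step 13: add Red to get RRRBBRRBBRBRR; options L={ -3 -5/2 -39/16 -77/32 -307/128 } R={ -1227/512 -613/256 -153/64 -19/8 -9/4 -2 -1 0 } = -2455/1024
step 14: add Blue to get RRRBBRRBBRBRRB; options L={ -3 -5/2 -39/16 -77/32 -307/128 -2455/1024 } R={ -1227/512 -613/256 -153/64 -19/8 -9/4 -2 -1 0 } = -4909/2048
step 15: add Blue to get RRRBBRRBBRBRRBB; options L={ -3 -5/2 -39/16 -77/32 -307/128 -2455/1024 -4909/2048 } R={ -1227/512 -613/256 -153/64 -19/8 -9/4 -2 -1 0 } = -9817/4096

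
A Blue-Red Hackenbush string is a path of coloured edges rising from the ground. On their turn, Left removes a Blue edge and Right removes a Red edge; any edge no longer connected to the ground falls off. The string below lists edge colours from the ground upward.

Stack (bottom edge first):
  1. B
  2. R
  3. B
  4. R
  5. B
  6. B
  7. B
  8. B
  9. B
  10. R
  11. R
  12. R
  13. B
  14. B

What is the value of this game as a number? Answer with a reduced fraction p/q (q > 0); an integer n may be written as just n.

6087/8192

Prefix values for B R B R B B B B B R R R B B via {L|R} + simplicity:
v(B) = { 0 | · } — 1
v(BR) = { 0 | 1 } — 1/2
v(BRB) = { 0 1/2 | 1 } — 3/4
v(BRBR) = { 0 1/2 | 3/4 1 } — 5/8
v(BRBRB) = { 0 1/2 5/8 | 3/4 1 } — 11/16
v(BRBRBB) = { 0 1/2 5/8 11/16 | 3/4 1 } — 23/32
v(BRBRBBB) = { 0 1/2 5/8 11/16 23/32 | 3/4 1 } — 47/64
v(BRBRBBBB) = { 0 1/2 5/8 11/16 23/32 47/64 | 3/4 1 } — 95/128
v(BRBRBBBBB) = { 0 1/2 5/8 11/16 23/32 47/64 95/128 | 3/4 1 } — 191/256
v(BRBRBBBBBR) = { 0 1/2 5/8 11/16 23/32 47/64 95/128 | 191/256 3/4 1 } — 381/512
v(BRBRBBBBBRR) = { 0 1/2 5/8 11/16 23/32 47/64 95/128 | 381/512 191/256 3/4 1 } — 761/1024
v(BRBRBBBBBRRR) = { 0 1/2 5/8 11/16 23/32 47/64 95/128 | 761/1024 381/512 191/256 3/4 1 } — 1521/2048
v(BRBRBBBBBRRRB) = { 0 1/2 5/8 11/16 23/32 47/64 95/128 1521/2048 | 761/1024 381/512 191/256 3/4 1 } — 3043/4096
v(BRBRBBBBBRRRBB) = { 0 1/2 5/8 11/16 23/32 47/64 95/128 1521/2048 3043/4096 | 761/1024 381/512 191/256 3/4 1 } — 6087/8192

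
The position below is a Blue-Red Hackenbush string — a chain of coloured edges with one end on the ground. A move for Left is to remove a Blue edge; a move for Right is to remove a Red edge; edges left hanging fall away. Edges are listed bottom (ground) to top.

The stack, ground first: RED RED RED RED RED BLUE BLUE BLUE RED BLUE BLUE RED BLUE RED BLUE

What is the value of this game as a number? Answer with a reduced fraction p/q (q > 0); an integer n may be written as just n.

-4245/1024

Prefix values for RED RED RED RED RED BLUE BLUE BLUE RED BLUE BLUE RED BLUE RED BLUE via {L|R} + simplicity:
R: Left {  }, Right { 0 } → simplest -1
RR: Left {  }, Right { -1,0 } → simplest -2
RRR: Left {  }, Right { -2,-1,0 } → simplest -3
RRRR: Left {  }, Right { -3,-2,-1,0 } → simplest -4
RRRRR: Left {  }, Right { -4,-3,-2,-1,0 } → simplest -5
RRRRRB: Left { -5 }, Right { -4,-3,-2,-1,0 } → simplest -9/2
RRRRRBB: Left { -5,-9/2 }, Right { -4,-3,-2,-1,0 } → simplest -17/4
RRRRRBBB: Left { -5,-9/2,-17/4 }, Right { -4,-3,-2,-1,0 } → simplest -33/8
RRRRRBBBR: Left { -5,-9/2,-17/4 }, Right { -33/8,-4,-3,-2,-1,0 } → simplest -67/16
RRRRRBBBRB: Left { -5,-9/2,-17/4,-67/16 }, Right { -33/8,-4,-3,-2,-1,0 } → simplest -133/32
RRRRRBBBRBB: Left { -5,-9/2,-17/4,-67/16,-133/32 }, Right { -33/8,-4,-3,-2,-1,0 } → simplest -265/64
RRRRRBBBRBBR: Left { -5,-9/2,-17/4,-67/16,-133/32 }, Right { -265/64,-33/8,-4,-3,-2,-1,0 } → simplest -531/128
RRRRRBBBRBBRB: Left { -5,-9/2,-17/4,-67/16,-133/32,-531/128 }, Right { -265/64,-33/8,-4,-3,-2,-1,0 } → simplest -1061/256
RRRRRBBBRBBRBR: Left { -5,-9/2,-17/4,-67/16,-133/32,-531/128 }, Right { -1061/256,-265/64,-33/8,-4,-3,-2,-1,0 } → simplest -2123/512
RRRRRBBBRBBRBRB: Left { -5,-9/2,-17/4,-67/16,-133/32,-531/128,-2123/512 }, Right { -1061/256,-265/64,-33/8,-4,-3,-2,-1,0 } → simplest -4245/1024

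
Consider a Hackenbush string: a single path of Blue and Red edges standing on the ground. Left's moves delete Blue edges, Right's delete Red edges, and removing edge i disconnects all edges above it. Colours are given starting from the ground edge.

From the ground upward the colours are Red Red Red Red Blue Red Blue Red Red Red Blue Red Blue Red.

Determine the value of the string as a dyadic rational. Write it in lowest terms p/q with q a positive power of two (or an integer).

-3819/1024

Build g(s[:k]) for k = 1..14, string s = Red Red Red Red Blue Red Blue Red Red Red Blue Red Blue Red.
g(R) = {  | 0 } ⇒ -1
g(RR) = {  | -1, 0 } ⇒ -2
g(RRR) = {  | -2, -1, 0 } ⇒ -3
g(RRRR) = {  | -3, -2, -1, 0 } ⇒ -4
g(RRRRB) = { -4 | -3, -2, -1, 0 } ⇒ -7/2
g(RRRRBR) = { -4 | -7/2, -3, -2, -1, 0 } ⇒ -15/4
g(RRRRBRB) = { -4, -15/4 | -7/2, -3, -2, -1, 0 } ⇒ -29/8
g(RRRRBRBR) = { -4, -15/4 | -29/8, -7/2, -3, -2, -1, 0 } ⇒ -59/16
g(RRRRBRBRR) = { -4, -15/4 | -59/16, -29/8, -7/2, -3, -2, -1, 0 } ⇒ -119/32
g(RRRRBRBRRR) = { -4, -15/4 | -119/32, -59/16, -29/8, -7/2, -3, -2, -1, 0 } ⇒ -239/64
g(RRRRBRBRRRB) = { -4, -15/4, -239/64 | -119/32, -59/16, -29/8, -7/2, -3, -2, -1, 0 } ⇒ -477/128
g(RRRRBRBRRRBR) = { -4, -15/4, -239/64 | -477/128, -119/32, -59/16, -29/8, -7/2, -3, -2, -1, 0 } ⇒ -955/256
g(RRRRBRBRRRBRB) = { -4, -15/4, -239/64, -955/256 | -477/128, -119/32, -59/16, -29/8, -7/2, -3, -2, -1, 0 } ⇒ -1909/512
g(RRRRBRBRRRBRBR) = { -4, -15/4, -239/64, -955/256 | -1909/512, -477/128, -119/32, -59/16, -29/8, -7/2, -3, -2, -1, 0 } ⇒ -3819/1024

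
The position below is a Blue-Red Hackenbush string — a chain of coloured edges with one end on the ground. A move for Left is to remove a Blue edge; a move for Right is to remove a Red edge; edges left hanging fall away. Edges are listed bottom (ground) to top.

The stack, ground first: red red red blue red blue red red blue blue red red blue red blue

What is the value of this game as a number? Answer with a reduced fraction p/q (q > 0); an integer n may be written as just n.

r: Left {  }, Right { 0 } → simplest -1
rr: Left {  }, Right { -1, 0 } → simplest -2
rrr: Left {  }, Right { -2, -1, 0 } → simplest -3
rrrb: Left { -3 }, Right { -2, -1, 0 } → simplest -5/2
rrrbr: Left { -3 }, Right { -5/2, -2, -1, 0 } → simplest -11/4
rrrbrb: Left { -3, -11/4 }, Right { -5/2, -2, -1, 0 } → simplest -21/8
rrrbrbr: Left { -3, -11/4 }, Right { -21/8, -5/2, -2, -1, 0 } → simplest -43/16
rrrbrbrr: Left { -3, -11/4 }, Right { -43/16, -21/8, -5/2, -2, -1, 0 } → simplest -87/32
rrrbrbrrb: Left { -3, -11/4, -87/32 }, Right { -43/16, -21/8, -5/2, -2, -1, 0 } → simplest -173/64
rrrbrbrrbb: Left { -3, -11/4, -87/32, -173/64 }, Right { -43/16, -21/8, -5/2, -2, -1, 0 } → simplest -345/128
rrrbrbrrbbr: Left { -3, -11/4, -87/32, -173/64 }, Right { -345/128, -43/16, -21/8, -5/2, -2, -1, 0 } → simplest -691/256
rrrbrbrrbbrr: Left { -3, -11/4, -87/32, -173/64 }, Right { -691/256, -345/128, -43/16, -21/8, -5/2, -2, -1, 0 } → simplest -1383/512
rrrbrbrrbbrrb: Left { -3, -11/4, -87/32, -173/64, -1383/512 }, Right { -691/256, -345/128, -43/16, -21/8, -5/2, -2, -1, 0 } → simplest -2765/1024
rrrbrbrrbbrrbr: Left { -3, -11/4, -87/32, -173/64, -1383/512 }, Right { -2765/1024, -691/256, -345/128, -43/16, -21/8, -5/2, -2, -1, 0 } → simplest -5531/2048
rrrbrbrrbbrrbrb: Left { -3, -11/4, -87/32, -173/64, -1383/512, -5531/2048 }, Right { -2765/1024, -691/256, -345/128, -43/16, -21/8, -5/2, -2, -1, 0 } → simplest -11061/4096

-11061/4096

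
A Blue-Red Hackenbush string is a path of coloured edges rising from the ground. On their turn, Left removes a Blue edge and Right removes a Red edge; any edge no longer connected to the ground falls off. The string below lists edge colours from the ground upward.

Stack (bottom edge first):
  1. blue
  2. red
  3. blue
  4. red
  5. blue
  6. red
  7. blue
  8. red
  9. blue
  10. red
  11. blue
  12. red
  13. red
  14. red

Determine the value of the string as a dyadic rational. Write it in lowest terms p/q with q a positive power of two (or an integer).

step 1: add blue to get b; options L={ 0 } R={ none } ⇒ 1
step 2: add red to get br; options L={ 0 } R={ 1 } ⇒ 1/2
step 3: add blue to get brb; options L={ 0,1/2 } R={ 1 } ⇒ 3/4
step 4: add red to get brbr; options L={ 0,1/2 } R={ 3/4,1 } ⇒ 5/8
step 5: add blue to get brbrb; options L={ 0,1/2,5/8 } R={ 3/4,1 } ⇒ 11/16
step 6: add red to get brbrbr; options L={ 0,1/2,5/8 } R={ 11/16,3/4,1 } ⇒ 21/32
step 7: add blue to get brbrbrb; options L={ 0,1/2,5/8,21/32 } R={ 11/16,3/4,1 } ⇒ 43/64
step 8: add red to get brbrbrbr; options L={ 0,1/2,5/8,21/32 } R={ 43/64,11/16,3/4,1 } ⇒ 85/128
step 9: add blue to get brbrbrbrb; options L={ 0,1/2,5/8,21/32,85/128 } R={ 43/64,11/16,3/4,1 } ⇒ 171/256
step 10: add red to get brbrbrbrbr; options L={ 0,1/2,5/8,21/32,85/128 } R={ 171/256,43/64,11/16,3/4,1 } ⇒ 341/512
step 11: add blue to get brbrbrbrbrb; options L={ 0,1/2,5/8,21/32,85/128,341/512 } R={ 171/256,43/64,11/16,3/4,1 } ⇒ 683/1024
step 12: add red to get brbrbrbrbrbr; options L={ 0,1/2,5/8,21/32,85/128,341/512 } R={ 683/1024,171/256,43/64,11/16,3/4,1 } ⇒ 1365/2048
step 13: add red to get brbrbrbrbrbrr; options L={ 0,1/2,5/8,21/32,85/128,341/512 } R={ 1365/2048,683/1024,171/256,43/64,11/16,3/4,1 } ⇒ 2729/4096
step 14: add red to get brbrbrbrbrbrrr; options L={ 0,1/2,5/8,21/32,85/128,341/512 } R={ 2729/4096,1365/2048,683/1024,171/256,43/64,11/16,3/4,1 } ⇒ 5457/8192

5457/8192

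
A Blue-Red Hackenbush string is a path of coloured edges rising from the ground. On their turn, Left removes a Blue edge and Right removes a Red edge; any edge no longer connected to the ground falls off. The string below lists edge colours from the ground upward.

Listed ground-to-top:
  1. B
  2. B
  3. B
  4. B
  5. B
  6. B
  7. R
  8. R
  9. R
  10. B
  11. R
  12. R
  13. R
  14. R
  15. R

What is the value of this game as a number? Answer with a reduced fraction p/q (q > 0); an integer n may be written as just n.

Recurse on prefixes of the 15-edge string B B B B B B R R R B R R R R R:
B: Left { 0 }, Right {  } → simplest 1
BB: Left { 0, 1 }, Right {  } → simplest 2
BBB: Left { 0, 1, 2 }, Right {  } → simplest 3
BBBB: Left { 0, 1, 2, 3 }, Right {  } → simplest 4
BBBBB: Left { 0, 1, 2, 3, 4 }, Right {  } → simplest 5
BBBBBB: Left { 0, 1, 2, 3, 4, 5 }, Right {  } → simplest 6
BBBBBBR: Left { 0, 1, 2, 3, 4, 5 }, Right { 6 } → simplest 11/2
BBBBBBRR: Left { 0, 1, 2, 3, 4, 5 }, Right { 11/2, 6 } → simplest 21/4
BBBBBBRRR: Left { 0, 1, 2, 3, 4, 5 }, Right { 21/4, 11/2, 6 } → simplest 41/8
BBBBBBRRRB: Left { 0, 1, 2, 3, 4, 5, 41/8 }, Right { 21/4, 11/2, 6 } → simplest 83/16
BBBBBBRRRBR: Left { 0, 1, 2, 3, 4, 5, 41/8 }, Right { 83/16, 21/4, 11/2, 6 } → simplest 165/32
BBBBBBRRRBRR: Left { 0, 1, 2, 3, 4, 5, 41/8 }, Right { 165/32, 83/16, 21/4, 11/2, 6 } → simplest 329/64
BBBBBBRRRBRRR: Left { 0, 1, 2, 3, 4, 5, 41/8 }, Right { 329/64, 165/32, 83/16, 21/4, 11/2, 6 } → simplest 657/128
BBBBBBRRRBRRRR: Left { 0, 1, 2, 3, 4, 5, 41/8 }, Right { 657/128, 329/64, 165/32, 83/16, 21/4, 11/2, 6 } → simplest 1313/256
BBBBBBRRRBRRRRR: Left { 0, 1, 2, 3, 4, 5, 41/8 }, Right { 1313/256, 657/128, 329/64, 165/32, 83/16, 21/4, 11/2, 6 } → simplest 2625/512

2625/512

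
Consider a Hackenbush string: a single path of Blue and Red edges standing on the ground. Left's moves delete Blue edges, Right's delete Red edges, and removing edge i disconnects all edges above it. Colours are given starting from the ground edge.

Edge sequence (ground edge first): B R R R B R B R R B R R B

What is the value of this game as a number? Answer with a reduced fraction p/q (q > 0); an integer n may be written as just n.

659/4096

1 of 13 · B · max L 0 · min R +∞ = 1
2 of 13 · BR · max L 0 · min R 1 = 1/2
3 of 13 · BRR · max L 0 · min R 1/2 = 1/4
4 of 13 · BRRR · max L 0 · min R 1/4 = 1/8
5 of 13 · BRRRB · max L 1/8 · min R 1/4 = 3/16
6 of 13 · BRRRBR · max L 1/8 · min R 3/16 = 5/32
7 of 13 · BRRRBRB · max L 5/32 · min R 3/16 = 11/64
8 of 13 · BRRRBRBR · max L 5/32 · min R 11/64 = 21/128
9 of 13 · BRRRBRBRR · max L 5/32 · min R 21/128 = 41/256
10 of 13 · BRRRBRBRRB · max L 41/256 · min R 21/128 = 83/512
11 of 13 · BRRRBRBRRBR · max L 41/256 · min R 83/512 = 165/1024
12 of 13 · BRRRBRBRRBRR · max L 41/256 · min R 165/1024 = 329/2048
13 of 13 · BRRRBRBRRBRRB · max L 329/2048 · min R 165/1024 = 659/4096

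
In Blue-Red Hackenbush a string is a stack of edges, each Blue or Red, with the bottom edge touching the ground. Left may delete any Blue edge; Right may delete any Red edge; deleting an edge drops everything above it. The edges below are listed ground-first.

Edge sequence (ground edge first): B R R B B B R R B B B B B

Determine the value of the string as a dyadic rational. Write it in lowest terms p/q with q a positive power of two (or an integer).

Build G(s[:k]) for k = 1..13, string s = B R R B B B R R B B B B B.
B: Left { 0 }, Right {  } gives simplest 1
BR: Left { 0 }, Right { 1 } gives simplest 1/2
BRR: Left { 0 }, Right { 1/2 1 } gives simplest 1/4
BRRB: Left { 0 1/4 }, Right { 1/2 1 } gives simplest 3/8
BRRBB: Left { 0 1/4 3/8 }, Right { 1/2 1 } gives simplest 7/16
BRRBBB: Left { 0 1/4 3/8 7/16 }, Right { 1/2 1 } gives simplest 15/32
BRRBBBR: Left { 0 1/4 3/8 7/16 }, Right { 15/32 1/2 1 } gives simplest 29/64
BRRBBBRR: Left { 0 1/4 3/8 7/16 }, Right { 29/64 15/32 1/2 1 } gives simplest 57/128
BRRBBBRRB: Left { 0 1/4 3/8 7/16 57/128 }, Right { 29/64 15/32 1/2 1 } gives simplest 115/256
BRRBBBRRBB: Left { 0 1/4 3/8 7/16 57/128 115/256 }, Right { 29/64 15/32 1/2 1 } gives simplest 231/512
BRRBBBRRBBB: Left { 0 1/4 3/8 7/16 57/128 115/256 231/512 }, Right { 29/64 15/32 1/2 1 } gives simplest 463/1024
BRRBBBRRBBBB: Left { 0 1/4 3/8 7/16 57/128 115/256 231/512 463/1024 }, Right { 29/64 15/32 1/2 1 } gives simplest 927/2048
BRRBBBRRBBBBB: Left { 0 1/4 3/8 7/16 57/128 115/256 231/512 463/1024 927/2048 }, Right { 29/64 15/32 1/2 1 } gives simplest 1855/4096

1855/4096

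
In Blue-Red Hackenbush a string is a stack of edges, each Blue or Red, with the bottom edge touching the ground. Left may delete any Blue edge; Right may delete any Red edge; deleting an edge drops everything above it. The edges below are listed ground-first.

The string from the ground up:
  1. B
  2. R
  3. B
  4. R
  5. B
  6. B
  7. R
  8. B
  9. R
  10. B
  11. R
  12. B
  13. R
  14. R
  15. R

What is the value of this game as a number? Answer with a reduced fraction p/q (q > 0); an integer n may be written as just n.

11601/16384

edge 1 of 15 (B): { 0 | — } => 1
edge 2 of 15 (R): { 0 | 1 } => 1/2
edge 3 of 15 (B): { 0 1/2 | 1 } => 3/4
edge 4 of 15 (R): { 0 1/2 | 3/4 1 } => 5/8
edge 5 of 15 (B): { 0 1/2 5/8 | 3/4 1 } => 11/16
edge 6 of 15 (B): { 0 1/2 5/8 11/16 | 3/4 1 } => 23/32
edge 7 of 15 (R): { 0 1/2 5/8 11/16 | 23/32 3/4 1 } => 45/64
edge 8 of 15 (B): { 0 1/2 5/8 11/16 45/64 | 23/32 3/4 1 } => 91/128
edge 9 of 15 (R): { 0 1/2 5/8 11/16 45/64 | 91/128 23/32 3/4 1 } => 181/256
edge 10 of 15 (B): { 0 1/2 5/8 11/16 45/64 181/256 | 91/128 23/32 3/4 1 } => 363/512
edge 11 of 15 (R): { 0 1/2 5/8 11/16 45/64 181/256 | 363/512 91/128 23/32 3/4 1 } => 725/1024
edge 12 of 15 (B): { 0 1/2 5/8 11/16 45/64 181/256 725/1024 | 363/512 91/128 23/32 3/4 1 } => 1451/2048
edge 13 of 15 (R): { 0 1/2 5/8 11/16 45/64 181/256 725/1024 | 1451/2048 363/512 91/128 23/32 3/4 1 } => 2901/4096
edge 14 of 15 (R): { 0 1/2 5/8 11/16 45/64 181/256 725/1024 | 2901/4096 1451/2048 363/512 91/128 23/32 3/4 1 } => 5801/8192
edge 15 of 15 (R): { 0 1/2 5/8 11/16 45/64 181/256 725/1024 | 5801/8192 2901/4096 1451/2048 363/512 91/128 23/32 3/4 1 } => 11601/16384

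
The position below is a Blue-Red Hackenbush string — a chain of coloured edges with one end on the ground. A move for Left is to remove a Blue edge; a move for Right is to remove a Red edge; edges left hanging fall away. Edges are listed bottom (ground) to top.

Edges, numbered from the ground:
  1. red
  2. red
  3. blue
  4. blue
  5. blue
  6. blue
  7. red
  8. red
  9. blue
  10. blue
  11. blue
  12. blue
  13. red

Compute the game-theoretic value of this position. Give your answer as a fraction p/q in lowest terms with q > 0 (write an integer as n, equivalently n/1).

r: Left { — }, Right { 0 } so simplest -1
rr: Left { — }, Right { -1, 0 } so simplest -2
rrb: Left { -2 }, Right { -1, 0 } so simplest -3/2
rrbb: Left { -2, -3/2 }, Right { -1, 0 } so simplest -5/4
rrbbb: Left { -2, -3/2, -5/4 }, Right { -1, 0 } so simplest -9/8
rrbbbb: Left { -2, -3/2, -5/4, -9/8 }, Right { -1, 0 } so simplest -17/16
rrbbbbr: Left { -2, -3/2, -5/4, -9/8 }, Right { -17/16, -1, 0 } so simplest -35/32
rrbbbbrr: Left { -2, -3/2, -5/4, -9/8 }, Right { -35/32, -17/16, -1, 0 } so simplest -71/64
rrbbbbrrb: Left { -2, -3/2, -5/4, -9/8, -71/64 }, Right { -35/32, -17/16, -1, 0 } so simplest -141/128
rrbbbbrrbb: Left { -2, -3/2, -5/4, -9/8, -71/64, -141/128 }, Right { -35/32, -17/16, -1, 0 } so simplest -281/256
rrbbbbrrbbb: Left { -2, -3/2, -5/4, -9/8, -71/64, -141/128, -281/256 }, Right { -35/32, -17/16, -1, 0 } so simplest -561/512
rrbbbbrrbbbb: Left { -2, -3/2, -5/4, -9/8, -71/64, -141/128, -281/256, -561/512 }, Right { -35/32, -17/16, -1, 0 } so simplest -1121/1024
rrbbbbrrbbbbr: Left { -2, -3/2, -5/4, -9/8, -71/64, -141/128, -281/256, -561/512 }, Right { -1121/1024, -35/32, -17/16, -1, 0 } so simplest -2243/2048

-2243/2048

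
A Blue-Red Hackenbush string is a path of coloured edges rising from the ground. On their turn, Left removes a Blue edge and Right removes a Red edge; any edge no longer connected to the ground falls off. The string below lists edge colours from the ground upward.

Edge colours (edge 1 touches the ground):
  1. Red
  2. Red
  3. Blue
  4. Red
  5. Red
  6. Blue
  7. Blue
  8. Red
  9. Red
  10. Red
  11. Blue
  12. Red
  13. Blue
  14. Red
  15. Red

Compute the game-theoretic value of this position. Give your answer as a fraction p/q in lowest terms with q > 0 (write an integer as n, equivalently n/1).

-14807/8192

Prefix values for Red Red Blue Red Red Blue Blue Red Red Red Blue Red Blue Red Red via {L|R} + simplicity:
step 1: add Red to get R; options L={ ∅ } R={ 0 } so -1
step 2: add Red to get RR; options L={ ∅ } R={ -1, 0 } so -2
step 3: add Blue to get RRB; options L={ -2 } R={ -1, 0 } so -3/2
step 4: add Red to get RRBR; options L={ -2 } R={ -3/2, -1, 0 } so -7/4
step 5: add Red to get RRBRR; options L={ -2 } R={ -7/4, -3/2, -1, 0 } so -15/8
step 6: add Blue to get RRBRRB; options L={ -2, -15/8 } R={ -7/4, -3/2, -1, 0 } so -29/16
step 7: add Blue to get RRBRRBB; options L={ -2, -15/8, -29/16 } R={ -7/4, -3/2, -1, 0 } so -57/32
step 8: add Red to get RRBRRBBR; options L={ -2, -15/8, -29/16 } R={ -57/32, -7/4, -3/2, -1, 0 } so -115/64
step 9: add Red to get RRBRRBBRR; options L={ -2, -15/8, -29/16 } R={ -115/64, -57/32, -7/4, -3/2, -1, 0 } so -231/128
step 10: add Red to get RRBRRBBRRR; options L={ -2, -15/8, -29/16 } R={ -231/128, -115/64, -57/32, -7/4, -3/2, -1, 0 } so -463/256
step 11: add Blue to get RRBRRBBRRRB; options L={ -2, -15/8, -29/16, -463/256 } R={ -231/128, -115/64, -57/32, -7/4, -3/2, -1, 0 } so -925/512
step 12: add Red to get RRBRRBBRRRBR; options L={ -2, -15/8, -29/16, -463/256 } R={ -925/512, -231/128, -115/64, -57/32, -7/4, -3/2, -1, 0 } so -1851/1024
step 13: add Blue to get RRBRRBBRRRBRB; options L={ -2, -15/8, -29/16, -463/256, -1851/1024 } R={ -925/512, -231/128, -115/64, -57/32, -7/4, -3/2, -1, 0 } so -3701/2048
step 14: add Red to get RRBRRBBRRRBRBR; options L={ -2, -15/8, -29/16, -463/256, -1851/1024 } R={ -3701/2048, -925/512, -231/128, -115/64, -57/32, -7/4, -3/2, -1, 0 } so -7403/4096
step 15: add Red to get RRBRRBBRRRBRBRR; options L={ -2, -15/8, -29/16, -463/256, -1851/1024 } R={ -7403/4096, -3701/2048, -925/512, -231/128, -115/64, -57/32, -7/4, -3/2, -1, 0 } so -14807/8192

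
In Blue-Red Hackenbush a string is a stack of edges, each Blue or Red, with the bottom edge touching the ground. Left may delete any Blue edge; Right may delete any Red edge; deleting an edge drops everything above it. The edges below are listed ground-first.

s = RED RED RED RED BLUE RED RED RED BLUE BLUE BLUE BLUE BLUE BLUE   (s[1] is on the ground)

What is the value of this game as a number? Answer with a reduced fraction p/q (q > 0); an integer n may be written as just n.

-3969/1024

Build g(s[:k]) for k = 1..14, string s = RED RED RED RED BLUE RED RED RED BLUE BLUE BLUE BLUE BLUE BLUE.
g_1 [R]  L=[(no moves)]  R=[0]  gives -1
g_2 [RR]  L=[(no moves)]  R=[-1 0]  gives -2
g_3 [RRR]  L=[(no moves)]  R=[-2 -1 0]  gives -3
g_4 [RRRR]  L=[(no moves)]  R=[-3 -2 -1 0]  gives -4
g_5 [RRRRB]  L=[-4]  R=[-3 -2 -1 0]  gives -7/2
g_6 [RRRRBR]  L=[-4]  R=[-7/2 -3 -2 -1 0]  gives -15/4
g_7 [RRRRBRR]  L=[-4]  R=[-15/4 -7/2 -3 -2 -1 0]  gives -31/8
g_8 [RRRRBRRR]  L=[-4]  R=[-31/8 -15/4 -7/2 -3 -2 -1 0]  gives -63/16
g_9 [RRRRBRRRB]  L=[-4 -63/16]  R=[-31/8 -15/4 -7/2 -3 -2 -1 0]  gives -125/32
g_10 [RRRRBRRRBB]  L=[-4 -63/16 -125/32]  R=[-31/8 -15/4 -7/2 -3 -2 -1 0]  gives -249/64
g_11 [RRRRBRRRBBB]  L=[-4 -63/16 -125/32 -249/64]  R=[-31/8 -15/4 -7/2 -3 -2 -1 0]  gives -497/128
g_12 [RRRRBRRRBBBB]  L=[-4 -63/16 -125/32 -249/64 -497/128]  R=[-31/8 -15/4 -7/2 -3 -2 -1 0]  gives -993/256
g_13 [RRRRBRRRBBBBB]  L=[-4 -63/16 -125/32 -249/64 -497/128 -993/256]  R=[-31/8 -15/4 -7/2 -3 -2 -1 0]  gives -1985/512
g_14 [RRRRBRRRBBBBBB]  L=[-4 -63/16 -125/32 -249/64 -497/128 -993/256 -1985/512]  R=[-31/8 -15/4 -7/2 -3 -2 -1 0]  gives -3969/1024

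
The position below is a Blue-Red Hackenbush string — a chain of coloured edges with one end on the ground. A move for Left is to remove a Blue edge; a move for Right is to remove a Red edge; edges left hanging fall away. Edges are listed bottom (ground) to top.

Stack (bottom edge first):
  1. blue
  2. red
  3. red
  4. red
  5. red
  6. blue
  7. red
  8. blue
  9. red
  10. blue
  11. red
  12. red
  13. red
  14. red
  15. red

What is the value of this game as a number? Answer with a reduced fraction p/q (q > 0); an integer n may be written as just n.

G_1 [b]  L=[0]  R=[—]  — 1
G_2 [br]  L=[0]  R=[1]  — 1/2
G_3 [brr]  L=[0]  R=[1/2, 1]  — 1/4
G_4 [brrr]  L=[0]  R=[1/4, 1/2, 1]  — 1/8
G_5 [brrrr]  L=[0]  R=[1/8, 1/4, 1/2, 1]  — 1/16
G_6 [brrrrb]  L=[0, 1/16]  R=[1/8, 1/4, 1/2, 1]  — 3/32
G_7 [brrrrbr]  L=[0, 1/16]  R=[3/32, 1/8, 1/4, 1/2, 1]  — 5/64
G_8 [brrrrbrb]  L=[0, 1/16, 5/64]  R=[3/32, 1/8, 1/4, 1/2, 1]  — 11/128
G_9 [brrrrbrbr]  L=[0, 1/16, 5/64]  R=[11/128, 3/32, 1/8, 1/4, 1/2, 1]  — 21/256
G_10 [brrrrbrbrb]  L=[0, 1/16, 5/64, 21/256]  R=[11/128, 3/32, 1/8, 1/4, 1/2, 1]  — 43/512
G_11 [brrrrbrbrbr]  L=[0, 1/16, 5/64, 21/256]  R=[43/512, 11/128, 3/32, 1/8, 1/4, 1/2, 1]  — 85/1024
G_12 [brrrrbrbrbrr]  L=[0, 1/16, 5/64, 21/256]  R=[85/1024, 43/512, 11/128, 3/32, 1/8, 1/4, 1/2, 1]  — 169/2048
G_13 [brrrrbrbrbrrr]  L=[0, 1/16, 5/64, 21/256]  R=[169/2048, 85/1024, 43/512, 11/128, 3/32, 1/8, 1/4, 1/2, 1]  — 337/4096
G_14 [brrrrbrbrbrrrr]  L=[0, 1/16, 5/64, 21/256]  R=[337/4096, 169/2048, 85/1024, 43/512, 11/128, 3/32, 1/8, 1/4, 1/2, 1]  — 673/8192
G_15 [brrrrbrbrbrrrrr]  L=[0, 1/16, 5/64, 21/256]  R=[673/8192, 337/4096, 169/2048, 85/1024, 43/512, 11/128, 3/32, 1/8, 1/4, 1/2, 1]  — 1345/16384

1345/16384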